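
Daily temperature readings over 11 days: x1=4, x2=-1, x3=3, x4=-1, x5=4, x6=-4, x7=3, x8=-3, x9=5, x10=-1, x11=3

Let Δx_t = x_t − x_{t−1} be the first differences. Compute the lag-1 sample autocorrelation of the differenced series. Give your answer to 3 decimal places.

First differences Δx: -5, 4, -4, 5, -8, 7, -6, 8, -6, 4
Mean of differences = -0.1000
Numerator Σ(Δx_t−Δx̄)(Δx_{t+1}−Δx̄) = -314.0100
Denominator Σ(Δx_t−Δx̄)² = 346.9000
r_1(Δx) = -314.0100 / 346.9000 = -0.905

-0.905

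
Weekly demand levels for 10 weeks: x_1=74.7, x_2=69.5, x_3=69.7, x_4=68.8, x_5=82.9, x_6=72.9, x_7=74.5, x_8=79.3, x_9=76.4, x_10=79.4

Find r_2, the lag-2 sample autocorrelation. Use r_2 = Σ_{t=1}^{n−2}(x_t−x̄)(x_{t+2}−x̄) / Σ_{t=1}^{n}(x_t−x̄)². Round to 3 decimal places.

0.057

Mean x̄ = (74.7 + 69.5 + 69.7 + 68.8 + 82.9 + 72.9 + 74.5 + 79.3 + 76.4 + 79.4)/10 = 74.8100
Numerator Σ_{t=1}^{8}(x_t−x̄)(x_{t+2}−x̄) = 11.6468
Denominator Σ(x_t−x̄)² = 203.3890
r_2 = 11.6468 / 203.3890 = 0.057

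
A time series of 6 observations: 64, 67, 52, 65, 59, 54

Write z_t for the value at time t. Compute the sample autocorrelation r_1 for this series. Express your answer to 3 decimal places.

-0.354

Mean z̄ = (64 + 67 + 52 + 65 + 59 + 54)/6 = 60.1667
Deviations from mean: 3.8333, 6.8333, -8.1667, 4.8333, -1.1667, -6.1667
Σ(z_t−z̄)(z_{t+1}−z̄) = (26.1944) + (-55.8056) + (-39.4722) + (-5.6389) + (7.1944) = -67.5278
Denominator Σ(z_t−z̄)² = 190.8333
r_1 = -67.5278 / 190.8333 = -0.354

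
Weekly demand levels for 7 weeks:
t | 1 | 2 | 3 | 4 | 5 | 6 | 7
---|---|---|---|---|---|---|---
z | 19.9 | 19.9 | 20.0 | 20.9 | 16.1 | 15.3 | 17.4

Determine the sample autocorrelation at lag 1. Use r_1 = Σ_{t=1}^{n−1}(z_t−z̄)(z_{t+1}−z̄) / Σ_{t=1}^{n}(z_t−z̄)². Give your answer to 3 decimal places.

Mean z̄ = (19.9 + 19.9 + 20.0 + 20.9 + 16.1 + 15.3 + 17.4)/7 = 18.5000
Σ(z_t−z̄)(z_{t+1}−z̄) = (1.9600) + (2.1000) + (3.6000) + (-5.7600) + (7.6800) + (3.5200) = 13.1000
Denominator Σ(z_t−z̄)² = 29.1400
r_1 = 13.1000 / 29.1400 = 0.450

0.450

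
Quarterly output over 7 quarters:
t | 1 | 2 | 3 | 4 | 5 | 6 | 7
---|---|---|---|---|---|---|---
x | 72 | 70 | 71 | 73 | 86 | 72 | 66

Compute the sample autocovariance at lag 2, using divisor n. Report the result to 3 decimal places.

Mean x̄ = (72 + 70 + 71 + 73 + 86 + 72 + 66)/7 = 72.8571
Σ_{t=1}^{5}(x_t−x̄)(x_{t+2}−x̄) = -113.4694
γ_2 = -113.4694 / 7 = -16.210

-16.210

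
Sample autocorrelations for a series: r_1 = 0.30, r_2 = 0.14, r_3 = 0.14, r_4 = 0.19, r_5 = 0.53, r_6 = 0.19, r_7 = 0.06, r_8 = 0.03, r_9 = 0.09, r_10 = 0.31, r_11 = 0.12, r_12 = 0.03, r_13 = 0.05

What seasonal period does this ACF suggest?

The largest autocorrelation is r_5 = 0.53, with a weaker echo at lag 10 (0.31); the remaining lags stay at or below 0.30. The elevated value at lag 1 (0.30), dropping to 0.14 at lag 2, reflects decaying short-term dependence rather than seasonality.
The dominant spike at lag 5 indicates a seasonal period of 5.

5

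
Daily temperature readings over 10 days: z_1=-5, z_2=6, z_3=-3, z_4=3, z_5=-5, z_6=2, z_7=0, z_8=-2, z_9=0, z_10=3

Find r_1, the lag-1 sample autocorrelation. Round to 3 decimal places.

Mean z̄ = (-5 + 6 − 3 + 3 − 5 + 2 + 0 − 2 + 0 + 3)/10 = -0.1000
Numerator Σ_{t=1}^{9}(z_t−z̄)(z_{t+1}−z̄) = -81.9100
Denominator Σ(z_t−z̄)² = 120.9000
r_1 = -81.9100 / 120.9000 = -0.678

-0.678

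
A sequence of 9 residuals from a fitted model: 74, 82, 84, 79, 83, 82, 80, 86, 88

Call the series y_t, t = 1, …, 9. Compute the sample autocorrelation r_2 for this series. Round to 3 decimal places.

Mean ȳ = (74 + 82 + 84 + 79 + 83 + 82 + 80 + 86 + 88)/9 = 82.0000
Σ(y_t−ȳ)(y_{t+2}−ȳ) = (-16.0000) + (0.0000) + (2.0000) + (0.0000) + (-2.0000) + (0.0000) + (-12.0000) = -28.0000
Denominator Σ(y_t−ȳ)² = 134.0000
r_2 = -28.0000 / 134.0000 = -0.209

-0.209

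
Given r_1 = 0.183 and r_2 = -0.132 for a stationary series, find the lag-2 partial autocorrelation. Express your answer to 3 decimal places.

-0.171

φ_{22} = (r_2 − r_1²) / (1 − r_1²)
r_1² = (0.183)² = 0.033489
Numerator = -0.132 − 0.0335 = -0.1655; denominator = 1 − 0.0335 = 0.9665
φ_{22} = -0.1655 / 0.9665 = -0.171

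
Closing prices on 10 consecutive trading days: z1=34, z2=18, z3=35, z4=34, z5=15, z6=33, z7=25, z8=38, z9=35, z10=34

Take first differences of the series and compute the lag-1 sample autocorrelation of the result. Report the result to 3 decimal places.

-0.608

First differences Δz: -16, 17, -1, -19, 18, -8, 13, -3, -1
Mean of differences = 0.0000
Numerator Σ(Δz_t−Δz̄)(Δz_{t+1}−Δz̄) = -896.0000
Denominator Σ(Δz_t−Δz̄)² = 1474.0000
r_1(Δz) = -896.0000 / 1474.0000 = -0.608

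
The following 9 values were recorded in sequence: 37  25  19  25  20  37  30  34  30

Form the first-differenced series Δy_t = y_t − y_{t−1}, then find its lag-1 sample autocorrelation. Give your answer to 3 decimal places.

First differences Δy: -12, -6, 6, -5, 17, -7, 4, -4
Mean of differences = -0.8750
Numerator Σ(Δy_t−Δȳ)(Δy_{t+1}−Δȳ) = -234.8906
Denominator Σ(Δy_t−Δȳ)² = 604.8750
r_1(Δy) = -234.8906 / 604.8750 = -0.388

-0.388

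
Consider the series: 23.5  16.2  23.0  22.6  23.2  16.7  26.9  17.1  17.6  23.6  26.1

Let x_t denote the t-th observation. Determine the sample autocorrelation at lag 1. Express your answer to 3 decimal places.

-0.360

Mean x̄ = (23.5 + 16.2 + 23.0 + 22.6 + 23.2 + 16.7 + 26.9 + 17.1 + 17.6 + 23.6 + 26.1)/11 = 21.5000
Numerator Σ_{t=1}^{10}(x_t−x̄)(x_{t+1}−x̄) = -54.2400
Denominator Σ(x_t−x̄)² = 150.7800
r_1 = -54.2400 / 150.7800 = -0.360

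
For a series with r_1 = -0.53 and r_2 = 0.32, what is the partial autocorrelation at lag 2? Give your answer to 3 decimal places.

0.054

φ_{22} = (r_2 − r_1²) / (1 − r_1²)
r_1² = (-0.53)² = 0.2809
Numerator = 0.32 − 0.2809 = 0.0391; denominator = 1 − 0.2809 = 0.7191
φ_{22} = 0.0391 / 0.7191 = 0.054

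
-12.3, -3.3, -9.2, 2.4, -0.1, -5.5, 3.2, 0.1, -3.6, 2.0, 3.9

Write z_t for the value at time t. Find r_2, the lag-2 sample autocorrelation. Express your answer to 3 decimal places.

Mean z̄ = (-12.3 − 3.3 − 9.2 + 2.4 − 0.1 − 5.5 + 3.2 + 0.1 − 3.6 + 2.0 + 3.9)/11 = -2.0364
Numerator Σ_{t=1}^{9}(z_t−z̄)(z_{t+2}−z̄) = 32.5746
Denominator Σ(z_t−z̄)² = 279.6455
r_2 = 32.5746 / 279.6455 = 0.116

0.116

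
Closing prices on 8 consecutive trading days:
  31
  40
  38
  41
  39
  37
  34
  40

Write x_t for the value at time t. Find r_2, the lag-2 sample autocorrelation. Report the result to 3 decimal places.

Mean x̄ = (31 + 40 + 38 + 41 + 39 + 37 + 34 + 40)/8 = 37.5000
Σ(x_t−x̄)(x_{t+2}−x̄) = (-3.2500) + (8.7500) + (0.7500) + (-1.7500) + (-5.2500) + (-1.2500) = -2.0000
Denominator Σ(x_t−x̄)² = 82.0000
r_2 = -2.0000 / 82.0000 = -0.024

-0.024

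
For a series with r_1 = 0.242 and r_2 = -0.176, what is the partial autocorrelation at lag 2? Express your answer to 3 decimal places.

-0.249

φ_{22} = (r_2 − r_1²) / (1 − r_1²)
r_1² = (0.242)² = 0.058564
Numerator = -0.176 − 0.0586 = -0.2346; denominator = 1 − 0.0586 = 0.9414
φ_{22} = -0.2346 / 0.9414 = -0.249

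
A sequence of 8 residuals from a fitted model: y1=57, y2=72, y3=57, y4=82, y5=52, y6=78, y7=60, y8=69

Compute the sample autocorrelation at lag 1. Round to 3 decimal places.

-0.874

Mean ȳ = (57 + 72 + 57 + 82 + 52 + 78 + 60 + 69)/8 = 65.8750
Σ(y_t−ȳ)(y_{t+1}−ȳ) = (-54.3594) + (-54.3594) + (-143.1094) + (-223.7344) + (-168.2344) + (-71.2344) + (-18.3594) = -733.3906
Denominator Σ(y_t−ȳ)² = 838.8750
r_1 = -733.3906 / 838.8750 = -0.874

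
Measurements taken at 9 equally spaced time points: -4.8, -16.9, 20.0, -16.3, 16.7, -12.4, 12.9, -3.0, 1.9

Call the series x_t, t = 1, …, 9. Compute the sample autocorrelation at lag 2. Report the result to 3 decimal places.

0.629

Mean x̄ = (-4.8 − 16.9 + 20.0 − 16.3 + 16.7 − 12.4 + 12.9 − 3.0 + 1.9)/9 = -0.2111
Σ(x_t−x̄)(x_{t+2}−x̄) = (-92.7465) + (268.5057) + (341.7923) + (196.1057) + (221.7235) + (33.9935) + (27.6790) = 997.0531
Denominator Σ(x_t−x̄)² = 1585.6089
r_2 = 997.0531 / 1585.6089 = 0.629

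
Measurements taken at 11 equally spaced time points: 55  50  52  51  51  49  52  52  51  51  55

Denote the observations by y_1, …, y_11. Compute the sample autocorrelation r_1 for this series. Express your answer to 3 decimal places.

Mean ȳ = (55 + 50 + 52 + 51 + 51 + 49 + 52 + 52 + 51 + 51 + 55)/11 = 51.7273
Numerator Σ_{t=1}^{10}(y_t−ȳ)(y_{t+1}−ȳ) = -6.5289
Denominator Σ(y_t−ȳ)² = 34.1818
r_1 = -6.5289 / 34.1818 = -0.191

-0.191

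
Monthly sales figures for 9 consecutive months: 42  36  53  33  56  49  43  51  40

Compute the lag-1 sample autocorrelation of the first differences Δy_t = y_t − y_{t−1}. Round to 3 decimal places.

First differences Δy: -6, 17, -20, 23, -7, -6, 8, -11
Mean of differences = -0.2500
Numerator Σ(Δy_t−Δȳ)(Δy_{t+1}−Δȳ) = -1153.3125
Denominator Σ(Δy_t−Δȳ)² = 1523.5000
r_1(Δy) = -1153.3125 / 1523.5000 = -0.757

-0.757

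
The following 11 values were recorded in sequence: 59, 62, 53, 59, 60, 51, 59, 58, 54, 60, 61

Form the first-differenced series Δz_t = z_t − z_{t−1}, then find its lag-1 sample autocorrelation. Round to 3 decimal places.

-0.546

First differences Δz: 3, -9, 6, 1, -9, 8, -1, -4, 6, 1
Mean of differences = 0.2000
Numerator Σ(Δz_t−Δz̄)(Δz_{t+1}−Δz̄) = -177.6400
Denominator Σ(Δz_t−Δz̄)² = 325.6000
r_1(Δz) = -177.6400 / 325.6000 = -0.546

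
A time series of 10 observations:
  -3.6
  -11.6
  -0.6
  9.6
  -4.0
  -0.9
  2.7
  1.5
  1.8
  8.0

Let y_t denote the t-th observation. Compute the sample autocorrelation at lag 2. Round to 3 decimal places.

-0.340

Mean ȳ = (-3.6 − 11.6 − 0.6 + 9.6 − 4.0 − 0.9 + 2.7 + 1.5 + 1.8 + 8.0)/10 = 0.2900
Numerator Σ_{t=1}^{8}(y_t−ȳ)(y_{t+2}−ȳ) = -113.3052
Denominator Σ(y_t−ȳ)² = 332.7890
r_2 = -113.3052 / 332.7890 = -0.340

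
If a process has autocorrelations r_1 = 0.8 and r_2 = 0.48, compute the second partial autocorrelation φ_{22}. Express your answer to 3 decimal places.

-0.444

φ_{22} = (r_2 − r_1²) / (1 − r_1²)
r_1² = (0.8)² = 0.64
Numerator = 0.48 − 0.6400 = -0.1600; denominator = 1 − 0.6400 = 0.3600
φ_{22} = -0.1600 / 0.3600 = -0.444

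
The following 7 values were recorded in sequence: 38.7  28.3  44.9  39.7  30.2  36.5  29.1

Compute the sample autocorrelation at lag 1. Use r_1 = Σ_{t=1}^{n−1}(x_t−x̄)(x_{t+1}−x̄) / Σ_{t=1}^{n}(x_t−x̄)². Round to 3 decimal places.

-0.357

Mean x̄ = (38.7 + 28.3 + 44.9 + 39.7 + 30.2 + 36.5 + 29.1)/7 = 35.3429
Deviations from mean: 3.3571, -7.0429, 9.5571, 4.3571, -5.1429, 1.1571, -6.2429
Σ(x_t−x̄)(x_{t+1}−x̄) = (-23.6439) + (-67.3096) + (41.6418) + (-22.4082) + (-5.9510) + (-7.2239) = -84.8947
Denominator Σ(x_t−x̄)² = 237.9571
r_1 = -84.8947 / 237.9571 = -0.357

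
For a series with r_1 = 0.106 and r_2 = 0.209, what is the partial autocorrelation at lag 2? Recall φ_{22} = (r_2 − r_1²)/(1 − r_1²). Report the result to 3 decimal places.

φ_{22} = (r_2 − r_1²) / (1 − r_1²)
r_1² = (0.106)² = 0.011236
Numerator = 0.209 − 0.0112 = 0.1978; denominator = 1 − 0.0112 = 0.9888
φ_{22} = 0.1978 / 0.9888 = 0.200

0.200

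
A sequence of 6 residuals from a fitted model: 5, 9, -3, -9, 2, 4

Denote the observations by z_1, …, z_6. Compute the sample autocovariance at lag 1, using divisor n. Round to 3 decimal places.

5.759

Mean z̄ = (5 + 9 − 3 − 9 + 2 + 4)/6 = 1.3333
Σ_{t=1}^{5}(z_t−z̄)(z_{t+1}−z̄) = 34.5556
γ_1 = 34.5556 / 6 = 5.759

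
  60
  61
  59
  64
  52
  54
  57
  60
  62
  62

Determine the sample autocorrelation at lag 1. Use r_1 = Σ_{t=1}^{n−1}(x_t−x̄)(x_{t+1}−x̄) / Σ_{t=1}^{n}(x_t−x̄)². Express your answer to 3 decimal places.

Mean x̄ = (60 + 61 + 59 + 64 + 52 + 54 + 57 + 60 + 62 + 62)/10 = 59.1000
Numerator Σ_{t=1}^{9}(x_t−x̄)(x_{t+1}−x̄) = 22.2900
Denominator Σ(x_t−x̄)² = 126.9000
r_1 = 22.2900 / 126.9000 = 0.176

0.176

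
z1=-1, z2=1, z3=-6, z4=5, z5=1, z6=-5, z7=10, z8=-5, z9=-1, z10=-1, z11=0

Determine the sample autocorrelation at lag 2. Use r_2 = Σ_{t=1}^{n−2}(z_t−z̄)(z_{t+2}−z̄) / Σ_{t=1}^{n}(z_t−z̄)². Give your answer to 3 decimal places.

Mean z̄ = (-1 + 1 − 6 + 5 + 1 − 5 + 10 − 5 − 1 − 1 + 0)/11 = -0.1818
Numerator Σ_{t=1}^{9}(z_t−z̄)(z_{t+2}−z̄) = 9.7521
Denominator Σ(z_t−z̄)² = 215.6364
r_2 = 9.7521 / 215.6364 = 0.045

0.045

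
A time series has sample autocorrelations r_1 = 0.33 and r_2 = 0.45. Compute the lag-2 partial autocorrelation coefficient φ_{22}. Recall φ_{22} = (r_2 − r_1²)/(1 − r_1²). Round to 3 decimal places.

φ_{22} = (r_2 − r_1²) / (1 − r_1²)
r_1² = (0.33)² = 0.1089
Numerator = 0.45 − 0.1089 = 0.3411; denominator = 1 − 0.1089 = 0.8911
φ_{22} = 0.3411 / 0.8911 = 0.383

0.383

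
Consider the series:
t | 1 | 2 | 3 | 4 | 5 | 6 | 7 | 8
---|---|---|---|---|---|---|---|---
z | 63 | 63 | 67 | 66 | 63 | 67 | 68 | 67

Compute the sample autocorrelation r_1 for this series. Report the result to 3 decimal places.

0.180

Mean z̄ = (63 + 63 + 67 + 66 + 63 + 67 + 68 + 67)/8 = 65.5000
Deviations from mean: -2.5000, -2.5000, 1.5000, 0.5000, -2.5000, 1.5000, 2.5000, 1.5000
Numerator Σ_{t=1}^{7}(z_t−z̄)(z_{t+1}−z̄) = 5.7500
Denominator Σ(z_t−z̄)² = 32.0000
r_1 = 5.7500 / 32.0000 = 0.180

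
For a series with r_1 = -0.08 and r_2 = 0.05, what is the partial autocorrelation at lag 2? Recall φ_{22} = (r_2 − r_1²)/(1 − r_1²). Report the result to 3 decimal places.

φ_{22} = (r_2 − r_1²) / (1 − r_1²)
r_1² = (-0.08)² = 0.0064
Numerator = 0.05 − 0.0064 = 0.0436; denominator = 1 − 0.0064 = 0.9936
φ_{22} = 0.0436 / 0.9936 = 0.044

0.044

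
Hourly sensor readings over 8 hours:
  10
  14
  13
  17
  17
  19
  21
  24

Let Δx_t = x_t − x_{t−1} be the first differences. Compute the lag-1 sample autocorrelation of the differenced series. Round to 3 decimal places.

-0.727

First differences Δx: 4, -1, 4, 0, 2, 2, 3
Mean of differences = 2.0000
Numerator Σ(Δx_t−Δx̄)(Δx_{t+1}−Δx̄) = -16.0000
Denominator Σ(Δx_t−Δx̄)² = 22.0000
r_1(Δx) = -16.0000 / 22.0000 = -0.727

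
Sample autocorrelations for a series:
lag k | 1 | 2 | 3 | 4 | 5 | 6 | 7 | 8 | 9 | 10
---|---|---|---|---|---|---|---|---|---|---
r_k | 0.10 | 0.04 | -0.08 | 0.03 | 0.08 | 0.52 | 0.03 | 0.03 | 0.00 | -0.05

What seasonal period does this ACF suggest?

6

The largest autocorrelation is r_6 = 0.52; the remaining lags stay at or below 0.10.
The dominant spike at lag 6 indicates a seasonal period of 6.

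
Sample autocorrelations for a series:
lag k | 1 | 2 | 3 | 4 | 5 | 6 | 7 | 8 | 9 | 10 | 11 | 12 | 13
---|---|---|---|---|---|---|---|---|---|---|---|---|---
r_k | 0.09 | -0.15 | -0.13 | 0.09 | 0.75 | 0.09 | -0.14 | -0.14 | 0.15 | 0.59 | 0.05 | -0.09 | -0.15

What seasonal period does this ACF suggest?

The largest autocorrelation is r_5 = 0.75, with a weaker echo at lag 10 (0.59); the remaining lags stay at or below 0.15.
The dominant spike at lag 5 indicates a seasonal period of 5.

5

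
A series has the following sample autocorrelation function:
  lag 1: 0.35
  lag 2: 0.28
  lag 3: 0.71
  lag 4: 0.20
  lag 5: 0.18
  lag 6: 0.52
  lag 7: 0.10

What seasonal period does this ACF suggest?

The largest autocorrelation is r_3 = 0.71, with a weaker echo at lag 6 (0.52); the remaining lags stay at or below 0.35. The elevated value at lag 1 (0.35), dropping to 0.28 at lag 2, reflects decaying short-term dependence rather than seasonality.
The dominant spike at lag 3 indicates a seasonal period of 3.

3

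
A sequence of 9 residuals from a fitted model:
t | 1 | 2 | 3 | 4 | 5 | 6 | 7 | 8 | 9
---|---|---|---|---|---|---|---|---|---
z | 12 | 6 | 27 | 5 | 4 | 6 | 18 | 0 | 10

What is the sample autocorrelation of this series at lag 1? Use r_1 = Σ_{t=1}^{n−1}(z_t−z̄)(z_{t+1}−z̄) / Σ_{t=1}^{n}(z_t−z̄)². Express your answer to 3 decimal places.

-0.400

Mean z̄ = (12 + 6 + 27 + 5 + 4 + 6 + 18 + 0 + 10)/9 = 9.7778
Numerator Σ_{t=1}^{8}(z_t−z̄)(z_{t+1}−z̄) = -219.9383
Denominator Σ(z_t−z̄)² = 549.5556
r_1 = -219.9383 / 549.5556 = -0.400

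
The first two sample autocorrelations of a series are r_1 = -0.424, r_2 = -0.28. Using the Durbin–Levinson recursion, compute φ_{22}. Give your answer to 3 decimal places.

-0.561

φ_{22} = (r_2 − r_1²) / (1 − r_1²)
r_1² = (-0.424)² = 0.179776
Numerator = -0.28 − 0.1798 = -0.4598; denominator = 1 − 0.1798 = 0.8202
φ_{22} = -0.4598 / 0.8202 = -0.561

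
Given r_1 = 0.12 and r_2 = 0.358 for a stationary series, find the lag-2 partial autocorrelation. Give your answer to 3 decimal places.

0.349

φ_{22} = (r_2 − r_1²) / (1 − r_1²)
r_1² = (0.12)² = 0.0144
Numerator = 0.358 − 0.0144 = 0.3436; denominator = 1 − 0.0144 = 0.9856
φ_{22} = 0.3436 / 0.9856 = 0.349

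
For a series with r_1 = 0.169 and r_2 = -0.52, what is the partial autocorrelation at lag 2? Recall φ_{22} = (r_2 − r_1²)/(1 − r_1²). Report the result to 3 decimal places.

-0.565

φ_{22} = (r_2 − r_1²) / (1 − r_1²)
r_1² = (0.169)² = 0.028561
Numerator = -0.52 − 0.0286 = -0.5486; denominator = 1 − 0.0286 = 0.9714
φ_{22} = -0.5486 / 0.9714 = -0.565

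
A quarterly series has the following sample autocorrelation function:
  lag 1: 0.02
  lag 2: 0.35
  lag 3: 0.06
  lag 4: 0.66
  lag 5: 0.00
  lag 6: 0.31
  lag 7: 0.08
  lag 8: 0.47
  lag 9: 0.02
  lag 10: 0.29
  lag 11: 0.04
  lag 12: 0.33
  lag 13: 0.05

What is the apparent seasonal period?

4

The largest autocorrelation is r_4 = 0.66, with a weaker echo at lag 8 (0.47); the remaining lags stay at or below 0.35.
The dominant spike at lag 4 indicates a seasonal period of 4.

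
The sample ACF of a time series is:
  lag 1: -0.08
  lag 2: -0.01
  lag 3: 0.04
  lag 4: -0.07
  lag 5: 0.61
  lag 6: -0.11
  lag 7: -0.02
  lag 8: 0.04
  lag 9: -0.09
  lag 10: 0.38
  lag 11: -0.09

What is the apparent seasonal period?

The largest autocorrelation is r_5 = 0.61, with a weaker echo at lag 10 (0.38); the remaining lags stay at or below 0.04.
The dominant spike at lag 5 indicates a seasonal period of 5.

5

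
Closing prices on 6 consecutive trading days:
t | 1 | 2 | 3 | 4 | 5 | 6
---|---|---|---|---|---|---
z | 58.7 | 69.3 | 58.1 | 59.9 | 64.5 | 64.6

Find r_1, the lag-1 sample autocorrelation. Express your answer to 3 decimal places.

-0.476

Mean z̄ = (58.7 + 69.3 + 58.1 + 59.9 + 64.5 + 64.6)/6 = 62.5167
Deviations from mean: -3.8167, 6.7833, -4.4167, -2.6167, 1.9833, 2.0833
Numerator Σ_{t=1}^{5}(z_t−z̄)(z_{t+1}−z̄) = -45.3503
Denominator Σ(z_t−z̄)² = 95.2083
r_1 = -45.3503 / 95.2083 = -0.476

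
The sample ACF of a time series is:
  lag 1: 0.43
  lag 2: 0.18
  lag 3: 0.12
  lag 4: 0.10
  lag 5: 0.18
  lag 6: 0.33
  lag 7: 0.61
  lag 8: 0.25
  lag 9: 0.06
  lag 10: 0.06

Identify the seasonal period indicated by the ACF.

The largest autocorrelation is r_7 = 0.61; the remaining lags stay at or below 0.43. The elevated value at lag 1 (0.43), dropping to 0.18 at lag 2, reflects decaying short-term dependence rather than seasonality.
The dominant spike at lag 7 indicates a seasonal period of 7.

7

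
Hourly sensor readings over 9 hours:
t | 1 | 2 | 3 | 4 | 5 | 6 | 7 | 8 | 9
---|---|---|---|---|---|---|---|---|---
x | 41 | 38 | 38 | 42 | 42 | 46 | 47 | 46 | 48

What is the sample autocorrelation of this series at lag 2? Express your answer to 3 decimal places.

0.365

Mean x̄ = (41 + 38 + 38 + 42 + 42 + 46 + 47 + 46 + 48)/9 = 43.1111
Σ(x_t−x̄)(x_{t+2}−x̄) = (10.7901) + (5.6790) + (5.6790) + (-3.2099) + (-4.3210) + (8.3457) + (19.0123) = 41.9753
Denominator Σ(x_t−x̄)² = 114.8889
r_2 = 41.9753 / 114.8889 = 0.365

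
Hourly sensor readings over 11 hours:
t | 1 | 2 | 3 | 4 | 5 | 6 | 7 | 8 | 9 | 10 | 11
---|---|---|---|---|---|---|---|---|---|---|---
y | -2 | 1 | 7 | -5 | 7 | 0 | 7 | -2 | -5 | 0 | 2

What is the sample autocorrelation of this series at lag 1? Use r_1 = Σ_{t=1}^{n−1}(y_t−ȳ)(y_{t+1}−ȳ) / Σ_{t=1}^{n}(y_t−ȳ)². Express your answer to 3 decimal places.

Mean ȳ = (-2 + 1 + 7 − 5 + 7 + 0 + 7 − 2 − 5 + 0 + 2)/11 = 0.9091
Numerator Σ_{t=1}^{10}(y_t−ȳ)(y_{t+1}−ȳ) = -78.9174
Denominator Σ(y_t−ȳ)² = 200.9091
r_1 = -78.9174 / 200.9091 = -0.393

-0.393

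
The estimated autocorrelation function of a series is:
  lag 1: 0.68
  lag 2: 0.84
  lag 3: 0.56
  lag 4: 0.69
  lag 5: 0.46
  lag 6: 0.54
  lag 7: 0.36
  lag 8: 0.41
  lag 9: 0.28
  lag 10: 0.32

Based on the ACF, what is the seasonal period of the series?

2

The largest autocorrelation is r_2 = 0.84, with a weaker echo at lag 4 (0.69); the remaining lags stay at or below 0.68.
The dominant spike at lag 2 indicates a seasonal period of 2.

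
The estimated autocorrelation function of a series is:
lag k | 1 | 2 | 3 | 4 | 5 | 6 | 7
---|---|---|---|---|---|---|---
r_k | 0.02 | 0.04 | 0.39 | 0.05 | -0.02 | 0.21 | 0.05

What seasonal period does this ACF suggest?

The largest autocorrelation is r_3 = 0.39, with a weaker echo at lag 6 (0.21); the remaining lags stay at or below 0.05.
The dominant spike at lag 3 indicates a seasonal period of 3.

3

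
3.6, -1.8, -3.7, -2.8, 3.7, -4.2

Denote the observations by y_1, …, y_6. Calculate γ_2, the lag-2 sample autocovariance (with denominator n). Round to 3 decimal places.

-2.891

Mean ȳ = (3.6 − 1.8 − 3.7 − 2.8 + 3.7 − 4.2)/6 = -0.8667
Σ_{t=1}^{4}(y_t−ȳ)(y_{t+2}−ȳ) = -17.3456
γ_2 = -17.3456 / 6 = -2.891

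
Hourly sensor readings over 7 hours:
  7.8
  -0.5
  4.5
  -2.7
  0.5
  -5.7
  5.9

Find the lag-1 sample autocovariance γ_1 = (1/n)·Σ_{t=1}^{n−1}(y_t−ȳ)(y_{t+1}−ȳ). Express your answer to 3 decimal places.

-7.519

Mean ȳ = (7.8 − 0.5 + 4.5 − 2.7 + 0.5 − 5.7 + 5.9)/7 = 1.4000
Deviations: 6.4000, -1.9000, 3.1000, -4.1000, -0.9000, -7.1000, 4.5000
Σ_{t=1}^{6}(y_t−ȳ)(y_{t+1}−ȳ) = -52.6300
γ_1 = -52.6300 / 7 = -7.519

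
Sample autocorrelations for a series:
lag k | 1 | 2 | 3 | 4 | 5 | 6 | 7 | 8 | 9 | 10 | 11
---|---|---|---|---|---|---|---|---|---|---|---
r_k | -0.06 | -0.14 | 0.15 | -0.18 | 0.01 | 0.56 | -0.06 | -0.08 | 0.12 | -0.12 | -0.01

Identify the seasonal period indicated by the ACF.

6

The largest autocorrelation is r_6 = 0.56; the remaining lags stay at or below 0.15.
The dominant spike at lag 6 indicates a seasonal period of 6.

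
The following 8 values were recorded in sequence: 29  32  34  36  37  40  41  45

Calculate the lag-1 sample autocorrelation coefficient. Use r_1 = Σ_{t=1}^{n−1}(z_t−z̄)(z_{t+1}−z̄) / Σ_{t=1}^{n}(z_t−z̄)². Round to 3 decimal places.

0.541

Mean z̄ = (29 + 32 + 34 + 36 + 37 + 40 + 41 + 45)/8 = 36.7500
Σ(z_t−z̄)(z_{t+1}−z̄) = (36.8125) + (13.0625) + (2.0625) + (-0.1875) + (0.8125) + (13.8125) + (35.0625) = 101.4375
Denominator Σ(z_t−z̄)² = 187.5000
r_1 = 101.4375 / 187.5000 = 0.541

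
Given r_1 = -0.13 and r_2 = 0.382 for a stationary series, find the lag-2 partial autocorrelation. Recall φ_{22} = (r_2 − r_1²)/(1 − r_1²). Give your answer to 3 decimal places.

φ_{22} = (r_2 − r_1²) / (1 − r_1²)
r_1² = (-0.13)² = 0.0169
Numerator = 0.382 − 0.0169 = 0.3651; denominator = 1 − 0.0169 = 0.9831
φ_{22} = 0.3651 / 0.9831 = 0.371

0.371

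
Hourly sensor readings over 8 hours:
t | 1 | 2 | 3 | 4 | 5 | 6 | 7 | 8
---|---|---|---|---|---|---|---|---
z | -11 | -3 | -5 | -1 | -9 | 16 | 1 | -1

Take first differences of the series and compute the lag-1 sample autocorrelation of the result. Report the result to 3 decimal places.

-0.616

First differences Δz: 8, -2, 4, -8, 25, -15, -2
Mean of differences = 1.4286
Numerator Σ(Δz_t−Δz̄)(Δz_{t+1}−Δz̄) = -608.7551
Denominator Σ(Δz_t−Δz̄)² = 987.7143
r_1(Δz) = -608.7551 / 987.7143 = -0.616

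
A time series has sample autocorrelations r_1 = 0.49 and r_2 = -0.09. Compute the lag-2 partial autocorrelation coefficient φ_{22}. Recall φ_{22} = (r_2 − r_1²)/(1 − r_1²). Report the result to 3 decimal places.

-0.434

φ_{22} = (r_2 − r_1²) / (1 − r_1²)
r_1² = (0.49)² = 0.2401
Numerator = -0.09 − 0.2401 = -0.3301; denominator = 1 − 0.2401 = 0.7599
φ_{22} = -0.3301 / 0.7599 = -0.434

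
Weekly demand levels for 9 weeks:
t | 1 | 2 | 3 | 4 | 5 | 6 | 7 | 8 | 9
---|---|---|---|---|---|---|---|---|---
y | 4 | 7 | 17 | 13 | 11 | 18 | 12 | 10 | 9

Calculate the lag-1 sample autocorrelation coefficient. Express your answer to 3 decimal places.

0.135

Mean ȳ = (4 + 7 + 17 + 13 + 11 + 18 + 12 + 10 + 9)/9 = 11.2222
Numerator Σ_{t=1}^{8}(y_t−ȳ)(y_{t+1}−ȳ) = 21.5062
Denominator Σ(y_t−ȳ)² = 159.5556
r_1 = 21.5062 / 159.5556 = 0.135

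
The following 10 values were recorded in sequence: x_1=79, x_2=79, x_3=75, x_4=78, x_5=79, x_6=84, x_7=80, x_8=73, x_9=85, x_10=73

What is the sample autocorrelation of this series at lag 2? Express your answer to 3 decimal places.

0.027

Mean x̄ = (79 + 79 + 75 + 78 + 79 + 84 + 80 + 73 + 85 + 73)/10 = 78.5000
Numerator Σ_{t=1}^{8}(x_t−x̄)(x_{t+2}−x̄) = 4.0000
Denominator Σ(x_t−x̄)² = 148.5000
r_2 = 4.0000 / 148.5000 = 0.027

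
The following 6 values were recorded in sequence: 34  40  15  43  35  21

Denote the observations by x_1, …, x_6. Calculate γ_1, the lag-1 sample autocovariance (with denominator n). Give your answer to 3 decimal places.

Mean x̄ = (34 + 40 + 15 + 43 + 35 + 21)/6 = 31.3333
Deviations: 2.6667, 8.6667, -16.3333, 11.6667, 3.6667, -10.3333
Σ_{t=1}^{5}(x_t−x̄)(x_{t+1}−x̄) = -304.1111
γ_1 = -304.1111 / 6 = -50.685

-50.685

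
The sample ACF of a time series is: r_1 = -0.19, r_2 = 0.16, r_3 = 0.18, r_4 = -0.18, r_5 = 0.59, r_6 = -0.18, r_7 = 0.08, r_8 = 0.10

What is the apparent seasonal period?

5

The largest autocorrelation is r_5 = 0.59; the remaining lags stay at or below 0.18.
The dominant spike at lag 5 indicates a seasonal period of 5.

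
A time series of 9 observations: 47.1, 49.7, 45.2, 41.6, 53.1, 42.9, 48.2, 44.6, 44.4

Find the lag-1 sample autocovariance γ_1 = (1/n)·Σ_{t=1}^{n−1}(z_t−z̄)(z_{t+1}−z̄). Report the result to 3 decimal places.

Mean z̄ = (47.1 + 49.7 + 45.2 + 41.6 + 53.1 + 42.9 + 48.2 + 44.6 + 44.4)/9 = 46.3111
Σ_{t=1}^{8}(z_t−z̄)(z_{t+1}−z̄) = -57.4035
γ_1 = -57.4035 / 9 = -6.378

-6.378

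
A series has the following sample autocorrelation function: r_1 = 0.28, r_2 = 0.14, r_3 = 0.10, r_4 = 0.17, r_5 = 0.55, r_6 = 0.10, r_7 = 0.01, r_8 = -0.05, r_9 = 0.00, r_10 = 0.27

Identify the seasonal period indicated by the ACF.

The largest autocorrelation is r_5 = 0.55; the remaining lags stay at or below 0.28. The elevated value at lag 1 (0.28), dropping to 0.14 at lag 2, reflects decaying short-term dependence rather than seasonality.
The dominant spike at lag 5 indicates a seasonal period of 5.

5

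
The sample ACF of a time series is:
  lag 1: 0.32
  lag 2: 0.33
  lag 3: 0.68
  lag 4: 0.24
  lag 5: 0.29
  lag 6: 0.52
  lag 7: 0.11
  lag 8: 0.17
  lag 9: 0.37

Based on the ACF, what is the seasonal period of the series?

3

The largest autocorrelation is r_3 = 0.68, with weaker echoes at lags 6 (0.52) and 9 (0.37); the remaining lags stay at or below 0.33.
The dominant spike at lag 3 indicates a seasonal period of 3.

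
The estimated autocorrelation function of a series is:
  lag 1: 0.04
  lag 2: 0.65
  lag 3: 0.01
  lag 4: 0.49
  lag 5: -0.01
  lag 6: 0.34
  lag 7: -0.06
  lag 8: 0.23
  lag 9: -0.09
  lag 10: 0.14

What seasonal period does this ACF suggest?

The largest autocorrelation is r_2 = 0.65, with weaker echoes at lags 4 (0.49), 6 (0.34) and 8 (0.23); the remaining lags stay at or below 0.14.
The dominant spike at lag 2 indicates a seasonal period of 2.

2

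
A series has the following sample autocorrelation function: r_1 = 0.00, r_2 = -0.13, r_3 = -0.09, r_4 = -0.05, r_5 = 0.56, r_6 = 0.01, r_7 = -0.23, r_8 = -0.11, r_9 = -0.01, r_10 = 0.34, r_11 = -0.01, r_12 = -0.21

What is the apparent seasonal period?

The largest autocorrelation is r_5 = 0.56, with a weaker echo at lag 10 (0.34); the remaining lags stay at or below 0.01.
The dominant spike at lag 5 indicates a seasonal period of 5.

5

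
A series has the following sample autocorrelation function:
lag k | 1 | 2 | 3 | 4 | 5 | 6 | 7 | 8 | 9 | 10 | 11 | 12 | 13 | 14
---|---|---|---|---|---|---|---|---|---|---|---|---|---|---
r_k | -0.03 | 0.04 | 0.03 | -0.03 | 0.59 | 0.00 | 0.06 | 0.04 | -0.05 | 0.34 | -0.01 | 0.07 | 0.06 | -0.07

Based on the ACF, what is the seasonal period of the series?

5

The largest autocorrelation is r_5 = 0.59, with a weaker echo at lag 10 (0.34); the remaining lags stay at or below 0.07.
The dominant spike at lag 5 indicates a seasonal period of 5.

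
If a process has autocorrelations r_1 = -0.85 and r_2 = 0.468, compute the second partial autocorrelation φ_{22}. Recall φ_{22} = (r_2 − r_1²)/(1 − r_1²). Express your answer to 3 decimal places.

φ_{22} = (r_2 − r_1²) / (1 − r_1²)
r_1² = (-0.85)² = 0.7225
Numerator = 0.468 − 0.7225 = -0.2545; denominator = 1 − 0.7225 = 0.2775
φ_{22} = -0.2545 / 0.2775 = -0.917

-0.917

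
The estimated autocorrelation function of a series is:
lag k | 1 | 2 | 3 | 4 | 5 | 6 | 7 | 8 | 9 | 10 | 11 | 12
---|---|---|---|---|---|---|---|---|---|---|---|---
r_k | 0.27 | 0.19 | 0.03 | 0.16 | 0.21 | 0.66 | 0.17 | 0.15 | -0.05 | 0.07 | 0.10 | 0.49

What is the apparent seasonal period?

The largest autocorrelation is r_6 = 0.66, with a weaker echo at lag 12 (0.49); the remaining lags stay at or below 0.27. The elevated value at lag 1 (0.27), dropping to 0.19 at lag 2, reflects decaying short-term dependence rather than seasonality.
The dominant spike at lag 6 indicates a seasonal period of 6.

6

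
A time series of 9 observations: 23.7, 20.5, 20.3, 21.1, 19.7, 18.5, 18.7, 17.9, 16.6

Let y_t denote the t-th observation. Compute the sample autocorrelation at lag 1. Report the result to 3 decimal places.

0.381

Mean ȳ = (23.7 + 20.5 + 20.3 + 21.1 + 19.7 + 18.5 + 18.7 + 17.9 + 16.6)/9 = 19.6667
Numerator Σ_{t=1}^{8}(y_t−ȳ)(y_{t+1}−ȳ) = 13.0589
Denominator Σ(y_t−ȳ)² = 34.2400
r_1 = 13.0589 / 34.2400 = 0.381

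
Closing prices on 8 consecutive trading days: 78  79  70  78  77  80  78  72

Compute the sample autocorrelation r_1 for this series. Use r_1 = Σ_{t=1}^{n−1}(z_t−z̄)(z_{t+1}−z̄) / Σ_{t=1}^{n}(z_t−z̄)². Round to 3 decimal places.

-0.241

Mean z̄ = (78 + 79 + 70 + 78 + 77 + 80 + 78 + 72)/8 = 76.5000
Deviations from mean: 1.5000, 2.5000, -6.5000, 1.5000, 0.5000, 3.5000, 1.5000, -4.5000
Numerator Σ_{t=1}^{7}(z_t−z̄)(z_{t+1}−z̄) = -21.2500
Denominator Σ(z_t−z̄)² = 88.0000
r_1 = -21.2500 / 88.0000 = -0.241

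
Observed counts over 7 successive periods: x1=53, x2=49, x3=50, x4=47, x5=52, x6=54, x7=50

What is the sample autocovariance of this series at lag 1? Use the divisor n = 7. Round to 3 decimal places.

-0.420

Mean x̄ = (53 + 49 + 50 + 47 + 52 + 54 + 50)/7 = 50.7143
Σ_{t=1}^{6}(x_t−x̄)(x_{t+1}−x̄) = -2.9388
γ_1 = -2.9388 / 7 = -0.420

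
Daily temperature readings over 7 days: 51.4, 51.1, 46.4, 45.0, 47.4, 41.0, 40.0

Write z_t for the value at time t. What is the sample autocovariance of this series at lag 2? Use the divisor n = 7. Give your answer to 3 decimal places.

-0.831

Mean z̄ = (51.4 + 51.1 + 46.4 + 45.0 + 47.4 + 41.0 + 40.0)/7 = 46.0429
Σ_{t=1}^{5}(z_t−z̄)(z_{t+2}−z̄) = -5.8180
γ_2 = -5.8180 / 7 = -0.831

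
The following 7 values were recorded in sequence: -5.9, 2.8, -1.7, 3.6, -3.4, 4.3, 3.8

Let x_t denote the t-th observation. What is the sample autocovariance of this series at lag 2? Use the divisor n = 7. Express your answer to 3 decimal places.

4.100

Mean x̄ = (-5.9 + 2.8 − 1.7 + 3.6 − 3.4 + 4.3 + 3.8)/7 = 0.5000
Deviations: -6.4000, 2.3000, -2.2000, 3.1000, -3.9000, 3.8000, 3.3000
Σ_{t=1}^{5}(x_t−x̄)(x_{t+2}−x̄) = 28.7000
γ_2 = 28.7000 / 7 = 4.100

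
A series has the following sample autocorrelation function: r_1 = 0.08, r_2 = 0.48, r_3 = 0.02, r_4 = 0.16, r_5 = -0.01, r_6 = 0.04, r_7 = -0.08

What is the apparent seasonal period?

The largest autocorrelation is r_2 = 0.48, with a weaker echo at lag 4 (0.16); the remaining lags stay at or below 0.08.
The dominant spike at lag 2 indicates a seasonal period of 2.

2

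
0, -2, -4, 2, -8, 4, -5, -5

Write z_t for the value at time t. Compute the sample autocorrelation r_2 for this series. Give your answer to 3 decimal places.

Mean z̄ = (0 − 2 − 4 + 2 − 8 + 4 − 5 − 5)/8 = -2.2500
Deviations from mean: 2.2500, 0.2500, -1.7500, 4.2500, -5.7500, 6.2500, -2.7500, -2.7500
Σ(z_t−z̄)(z_{t+2}−z̄) = (-3.9375) + (1.0625) + (10.0625) + (26.5625) + (15.8125) + (-17.1875) = 32.3750
Denominator Σ(z_t−z̄)² = 113.5000
r_2 = 32.3750 / 113.5000 = 0.285

0.285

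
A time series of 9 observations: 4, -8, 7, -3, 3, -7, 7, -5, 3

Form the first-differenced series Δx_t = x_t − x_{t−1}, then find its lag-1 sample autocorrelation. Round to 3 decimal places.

First differences Δx: -12, 15, -10, 6, -10, 14, -12, 8
Mean of differences = -0.1250
Numerator Σ(Δx_t−Δx̄)(Δx_{t+1}−Δx̄) = -853.6406
Denominator Σ(Δx_t−Δx̄)² = 1008.8750
r_1(Δx) = -853.6406 / 1008.8750 = -0.846

-0.846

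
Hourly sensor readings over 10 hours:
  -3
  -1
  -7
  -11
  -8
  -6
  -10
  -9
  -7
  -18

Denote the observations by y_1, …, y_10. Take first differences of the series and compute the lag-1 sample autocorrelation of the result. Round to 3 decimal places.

-0.208

First differences Δy: 2, -6, -4, 3, 2, -4, 1, 2, -11
Mean of differences = -1.6667
Numerator Σ(Δy_t−Δȳ)(Δy_{t+1}−Δȳ) = -38.7778
Denominator Σ(Δy_t−Δȳ)² = 186.0000
r_1(Δy) = -38.7778 / 186.0000 = -0.208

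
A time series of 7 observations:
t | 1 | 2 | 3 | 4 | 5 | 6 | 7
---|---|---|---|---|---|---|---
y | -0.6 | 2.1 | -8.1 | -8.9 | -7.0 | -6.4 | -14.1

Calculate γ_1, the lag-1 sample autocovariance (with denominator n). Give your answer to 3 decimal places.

Mean ȳ = (-0.6 + 2.1 − 8.1 − 8.9 − 7.0 − 6.4 − 14.1)/7 = -6.1429
Deviations: 5.5429, 8.2429, -1.9571, -2.7571, -0.8571, -0.2571, -7.9571
Σ_{t=1}^{6}(y_t−ȳ)(y_{t+1}−ȳ) = 39.5824
γ_1 = 39.5824 / 7 = 5.655

5.655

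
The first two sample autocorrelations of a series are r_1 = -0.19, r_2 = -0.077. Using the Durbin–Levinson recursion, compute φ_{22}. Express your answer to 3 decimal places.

φ_{22} = (r_2 − r_1²) / (1 − r_1²)
r_1² = (-0.19)² = 0.0361
Numerator = -0.077 − 0.0361 = -0.1131; denominator = 1 − 0.0361 = 0.9639
φ_{22} = -0.1131 / 0.9639 = -0.117

-0.117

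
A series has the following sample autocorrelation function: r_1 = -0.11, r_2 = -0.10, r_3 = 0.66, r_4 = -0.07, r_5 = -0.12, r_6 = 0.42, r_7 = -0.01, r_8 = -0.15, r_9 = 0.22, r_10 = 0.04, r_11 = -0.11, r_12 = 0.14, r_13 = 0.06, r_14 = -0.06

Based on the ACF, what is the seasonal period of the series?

The largest autocorrelation is r_3 = 0.66, with weaker echoes at lags 6 (0.42) and 9 (0.22); the remaining lags stay at or below 0.14.
The dominant spike at lag 3 indicates a seasonal period of 3.

3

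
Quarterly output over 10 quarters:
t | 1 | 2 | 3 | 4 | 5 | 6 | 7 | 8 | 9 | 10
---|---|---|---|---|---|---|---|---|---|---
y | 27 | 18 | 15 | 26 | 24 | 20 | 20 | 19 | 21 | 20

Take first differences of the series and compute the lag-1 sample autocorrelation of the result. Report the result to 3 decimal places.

First differences Δy: -9, -3, 11, -2, -4, 0, -1, 2, -1
Mean of differences = -0.7778
Numerator Σ(Δy_t−Δȳ)(Δy_{t+1}−Δȳ) = -22.2716
Denominator Σ(Δy_t−Δȳ)² = 231.5556
r_1(Δy) = -22.2716 / 231.5556 = -0.096

-0.096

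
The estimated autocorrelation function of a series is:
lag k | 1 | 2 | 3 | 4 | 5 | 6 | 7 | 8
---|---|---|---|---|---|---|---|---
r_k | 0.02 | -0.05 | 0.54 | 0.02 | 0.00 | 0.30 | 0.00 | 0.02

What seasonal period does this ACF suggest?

The largest autocorrelation is r_3 = 0.54, with a weaker echo at lag 6 (0.30); the remaining lags stay at or below 0.02.
The dominant spike at lag 3 indicates a seasonal period of 3.

3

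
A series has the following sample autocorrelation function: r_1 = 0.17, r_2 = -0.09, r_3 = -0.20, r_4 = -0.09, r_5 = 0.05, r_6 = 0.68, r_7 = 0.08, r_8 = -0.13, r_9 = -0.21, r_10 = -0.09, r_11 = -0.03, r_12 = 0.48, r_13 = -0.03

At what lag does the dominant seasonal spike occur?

6

The largest autocorrelation is r_6 = 0.68, with a weaker echo at lag 12 (0.48); the remaining lags stay at or below 0.17.
The dominant spike at lag 6 indicates a seasonal period of 6.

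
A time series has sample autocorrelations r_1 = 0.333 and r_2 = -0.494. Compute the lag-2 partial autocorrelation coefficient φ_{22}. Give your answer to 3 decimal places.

-0.680

φ_{22} = (r_2 − r_1²) / (1 − r_1²)
r_1² = (0.333)² = 0.110889
Numerator = -0.494 − 0.1109 = -0.6049; denominator = 1 − 0.1109 = 0.8891
φ_{22} = -0.6049 / 0.8891 = -0.680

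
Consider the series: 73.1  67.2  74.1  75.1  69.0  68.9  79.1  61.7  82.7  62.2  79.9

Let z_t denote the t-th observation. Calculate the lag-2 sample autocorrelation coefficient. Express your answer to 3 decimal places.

0.500

Mean z̄ = (73.1 + 67.2 + 74.1 + 75.1 + 69.0 + 68.9 + 79.1 + 61.7 + 82.7 + 62.2 + 79.9)/11 = 72.0909
Numerator Σ_{t=1}^{9}(z_t−z̄)(z_{t+2}−z̄) = 242.9735
Denominator Σ(z_t−z̄)² = 486.2291
r_2 = 242.9735 / 486.2291 = 0.500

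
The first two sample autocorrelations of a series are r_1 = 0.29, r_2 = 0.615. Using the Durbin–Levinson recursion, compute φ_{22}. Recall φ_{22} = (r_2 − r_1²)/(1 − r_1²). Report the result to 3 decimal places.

φ_{22} = (r_2 − r_1²) / (1 − r_1²)
r_1² = (0.29)² = 0.0841
Numerator = 0.615 − 0.0841 = 0.5309; denominator = 1 − 0.0841 = 0.9159
φ_{22} = 0.5309 / 0.9159 = 0.580

0.580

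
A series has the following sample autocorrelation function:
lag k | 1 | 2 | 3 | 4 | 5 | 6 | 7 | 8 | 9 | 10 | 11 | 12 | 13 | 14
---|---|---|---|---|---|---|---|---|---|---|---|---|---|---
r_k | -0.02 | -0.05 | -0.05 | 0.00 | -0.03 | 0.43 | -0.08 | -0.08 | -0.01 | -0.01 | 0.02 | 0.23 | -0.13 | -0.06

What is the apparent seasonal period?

6

The largest autocorrelation is r_6 = 0.43, with a weaker echo at lag 12 (0.23); the remaining lags stay at or below 0.02.
The dominant spike at lag 6 indicates a seasonal period of 6.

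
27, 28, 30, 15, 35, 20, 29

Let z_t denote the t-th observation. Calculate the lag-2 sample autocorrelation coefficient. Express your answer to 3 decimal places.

0.412

Mean z̄ = (27 + 28 + 30 + 15 + 35 + 20 + 29)/7 = 26.2857
Deviations from mean: 0.7143, 1.7143, 3.7143, -11.2857, 8.7143, -6.2857, 2.7143
Σ(z_t−z̄)(z_{t+2}−z̄) = (2.6531) + (-19.3469) + (32.3673) + (70.9388) + (23.6531) = 110.2653
Denominator Σ(z_t−z̄)² = 267.4286
r_2 = 110.2653 / 267.4286 = 0.412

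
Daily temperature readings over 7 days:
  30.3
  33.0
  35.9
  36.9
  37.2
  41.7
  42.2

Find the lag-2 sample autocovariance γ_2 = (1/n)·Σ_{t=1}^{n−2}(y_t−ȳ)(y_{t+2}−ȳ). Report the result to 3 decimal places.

1.104

Mean ȳ = (30.3 + 33.0 + 35.9 + 36.9 + 37.2 + 41.7 + 42.2)/7 = 36.7429
Deviations: -6.4429, -3.7429, -0.8429, 0.1571, 0.4571, 4.9571, 5.4571
Σ_{t=1}^{5}(y_t−ȳ)(y_{t+2}−ȳ) = 7.7306
γ_2 = 7.7306 / 7 = 1.104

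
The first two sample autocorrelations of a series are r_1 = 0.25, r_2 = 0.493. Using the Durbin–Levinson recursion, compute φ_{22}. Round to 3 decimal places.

φ_{22} = (r_2 − r_1²) / (1 − r_1²)
r_1² = (0.25)² = 0.0625
Numerator = 0.493 − 0.0625 = 0.4305; denominator = 1 − 0.0625 = 0.9375
φ_{22} = 0.4305 / 0.9375 = 0.459

0.459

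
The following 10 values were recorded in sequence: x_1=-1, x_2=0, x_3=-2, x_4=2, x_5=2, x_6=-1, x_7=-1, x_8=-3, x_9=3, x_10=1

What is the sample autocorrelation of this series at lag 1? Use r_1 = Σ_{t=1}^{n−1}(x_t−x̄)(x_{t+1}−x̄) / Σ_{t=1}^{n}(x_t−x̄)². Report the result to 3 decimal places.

-0.118

Mean x̄ = (-1 + 0 − 2 + 2 + 2 − 1 − 1 − 3 + 3 + 1)/10 = 0.0000
Numerator Σ_{t=1}^{9}(x_t−x̄)(x_{t+1}−x̄) = -4.0000
Denominator Σ(x_t−x̄)² = 34.0000
r_1 = -4.0000 / 34.0000 = -0.118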